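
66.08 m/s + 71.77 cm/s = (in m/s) 66.8. Check: 66.08 m/s is already in m/s. 1 cm/s = 0.01 m/s, so 71.77 cm/s = 71.77 * 0.01 = 0.7177 m/s. Sum: 66.08 + 0.7177 = 66.7977 m/s. Result: 66.7977 m/s ≈ 66.8 m/s (4 s.f.).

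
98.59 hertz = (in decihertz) 985.9. Check: 98.59 hertz = 98.59 Hz. 1 decihertz = 0.1 Hz, so 98.59 Hz = 98.59 / 0.1 = 985.9 decihertz.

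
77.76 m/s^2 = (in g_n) 7.929. Check: 1 g_n = 9.80665 m/s^2, so 77.76 m/s^2 = 77.76 / 9.80665 = 7.9293133 g_n ≈ 7.929 g_n (4 s.f.).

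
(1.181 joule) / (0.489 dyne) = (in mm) 1.181 joule = 1.181 J. 1 dyne = 1e-05 N, so 0.489 dyne = 0.489 * 1e-05 = 4.89e-06 N. Combine: 1.181 J / 4.89e-06 N = 241513.29 m. 1 mm = 0.001 m, so 241513.29 m = 241513.29 / 0.001 = 2.4151329e+08 mm ≈ 2.415e+08 mm (4 s.f.). Final answer: 2.415e+08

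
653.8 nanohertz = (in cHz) 1 nanohertz = 1e-09 Hz, so 653.8 nanohertz = 653.8 * 1e-09 = 6.538e-07 Hz. 1 cHz = 0.01 Hz, so 6.538e-07 Hz = 6.538e-07 / 0.01 = 6.538e-05 cHz. Final answer: 6.538e-05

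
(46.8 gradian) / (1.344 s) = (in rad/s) 1 gradian = 0.015707963 rad, so 46.8 gradian = 46.8 * 0.015707963 = 0.73513268 rad. 1.344 s is already in s. Combine: 0.73513268 rad / 1.344 s = 0.54697372 rad/s. Result: 0.54697372 rad/s ≈ 0.547 rad/s (4 s.f.). Final answer: 0.547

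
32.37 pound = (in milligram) 1.468e+07. Check: 1 pound = 0.45359237 kg, so 32.37 pound = 32.37 * 0.45359237 = 14.682785 kg. 1 milligram = 1e-06 kg, so 14.682785 kg = 14.682785 / 1e-06 = 14682785 milligram ≈ 1.468e+07 milligram (4 s.f.).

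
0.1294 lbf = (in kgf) 0.05869. Check: 1 lbf = 4.4482216 N, so 0.1294 lbf = 0.1294 * 4.4482216 = 0.57559988 N. 1 kgf = 9.80665 N, so 0.57559988 N = 0.57559988 / 9.80665 = 0.058694853 kgf ≈ 0.05869 kgf (4 s.f.).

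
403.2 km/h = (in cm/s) 1.12e+04. Check: 1 km/h = 0.27777778 m/s, so 403.2 km/h = 403.2 * 0.27777778 = 112 m/s. 1 cm/s = 0.01 m/s, so 112 m/s = 112 / 0.01 = 11200 cm/s ≈ 1.12e+04 cm/s (4 s.f.).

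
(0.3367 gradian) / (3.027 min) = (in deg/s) 0.001668. Check: 1 gradian = 0.015707963 rad, so 0.3367 gradian = 0.3367 * 0.015707963 = 0.0052888712 rad. 1 min = 60 s, so 3.027 min = 3.027 * 60 = 181.62 s. Combine: 0.0052888712 rad / 181.62 s = 2.9120533e-05 rad/s. 1 deg/s = 0.017453293 rad/s, so 2.9120533e-05 rad/s = 2.9120533e-05 / 0.017453293 = 0.0016684836 deg/s ≈ 0.001668 deg/s (4 s.f.).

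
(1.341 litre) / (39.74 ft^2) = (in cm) 1 litre = 0.001 m^3, so 1.341 litre = 1.341 * 0.001 = 0.001341 m^3. 1 ft^2 = 0.09290304 m^2, so 39.74 ft^2 = 39.74 * 0.09290304 = 3.6919668 m^2. Combine: 0.001341 m^3 / 3.6919668 m^2 = 0.00036322103 m. 1 cm = 0.01 m, so 0.00036322103 m = 0.00036322103 / 0.01 = 0.036322103 cm ≈ 0.03632 cm (4 s.f.). Final answer: 0.03632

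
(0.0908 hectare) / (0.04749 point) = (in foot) 1.778e+08. Check: 1 hectare = 10000 m^2, so 0.0908 hectare = 0.0908 * 10000 = 908 m^2. 1 point = 0.00035277778 m, so 0.04749 point = 0.04749 * 0.00035277778 = 1.6753417e-05 m. Combine: 908 m^2 / 1.6753417e-05 m = 54197900 m. 1 foot = 0.3048 m, so 54197900 m = 54197900 / 0.3048 = 1.7781463e+08 foot ≈ 1.778e+08 foot (4 s.f.).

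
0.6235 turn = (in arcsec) 1 turn = 6.2831853 rad, so 0.6235 turn = 0.6235 * 6.2831853 = 3.917566 rad. 1 arcsec = 4.8481368e-06 rad, so 3.917566 rad = 3.917566 / 4.8481368e-06 = 808056 arcsec ≈ 8.081e+05 arcsec (4 s.f.). Final answer: 8.081e+05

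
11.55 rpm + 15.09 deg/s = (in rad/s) 1 rpm = 0.10471976 rad/s, so 11.55 rpm = 11.55 * 0.10471976 = 1.2095132 rad/s. 1 deg/s = 0.017453293 rad/s, so 15.09 deg/s = 15.09 * 0.017453293 = 0.26337018 rad/s. Sum: 1.2095132 + 0.26337018 = 1.4728834 rad/s. Result: 1.4728834 rad/s ≈ 1.473 rad/s (4 s.f.). Final answer: 1.473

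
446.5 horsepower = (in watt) 1 horsepower = 745.69987 W, so 446.5 horsepower = 446.5 * 745.69987 = 332954.99 W. 332954.99 W = 332954.99 watt ≈ 3.33e+05 watt (4 s.f.). Final answer: 3.33e+05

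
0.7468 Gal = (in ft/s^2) 1 Gal = 0.01 m/s^2, so 0.7468 Gal = 0.7468 * 0.01 = 0.007468 m/s^2. 1 ft/s^2 = 0.3048 m/s^2, so 0.007468 m/s^2 = 0.007468 / 0.3048 = 0.024501312 ft/s^2 ≈ 0.0245 ft/s^2 (4 s.f.). Final answer: 0.0245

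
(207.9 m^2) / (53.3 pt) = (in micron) 207.9 m^2 is already in m^2. 1 pt = 0.00035277778 m, so 53.3 pt = 53.3 * 0.00035277778 = 0.018803056 m. Combine: 207.9 m^2 / 0.018803056 m = 11056.714 m. 1 micron = 1e-06 m, so 11056.714 m = 11056.714 / 1e-06 = 1.1056714e+10 micron ≈ 1.106e+10 micron (4 s.f.). Final answer: 1.106e+10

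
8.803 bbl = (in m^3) 1 bbl = 0.15898729 m^3, so 8.803 bbl = 8.803 * 0.15898729 = 1.3995652 m^3. Result: 1.3995652 m^3 ≈ 1.4 m^3 (4 s.f.). Final answer: 1.4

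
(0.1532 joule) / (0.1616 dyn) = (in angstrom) 0.1532 joule = 0.1532 J. 1 dyn = 1e-05 N, so 0.1616 dyn = 0.1616 * 1e-05 = 1.616e-06 N. Combine: 0.1532 J / 1.616e-06 N = 94801.98 m. 1 angstrom = 1e-10 m, so 94801.98 m = 94801.98 / 1e-10 = 9.480198e+14 angstrom ≈ 9.48e+14 angstrom (4 s.f.). Final answer: 9.48e+14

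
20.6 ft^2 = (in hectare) 1 ft^2 = 0.09290304 m^2, so 20.6 ft^2 = 20.6 * 0.09290304 = 1.9138026 m^2. 1 hectare = 10000 m^2, so 1.9138026 m^2 = 1.9138026 / 10000 = 0.00019138026 hectare ≈ 0.0001914 hectare (4 s.f.). Final answer: 0.0001914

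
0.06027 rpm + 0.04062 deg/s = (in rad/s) 0.00702. Check: 1 rpm = 0.10471976 rad/s, so 0.06027 rpm = 0.06027 * 0.10471976 = 0.0063114596 rad/s. 1 deg/s = 0.017453293 rad/s, so 0.04062 deg/s = 0.04062 * 0.017453293 = 0.00070895274 rad/s. Sum: 0.0063114596 + 0.00070895274 = 0.0070204124 rad/s. Result: 0.0070204124 rad/s ≈ 0.00702 rad/s (4 s.f.).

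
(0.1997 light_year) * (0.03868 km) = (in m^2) 7.308e+16. Check: 1 light_year = 9.4607305e+15 m, so 0.1997 light_year = 0.1997 * 9.4607305e+15 = 1.8893079e+15 m. 1 km = 1000 m, so 0.03868 km = 0.03868 * 1000 = 38.68 m. Combine: 1.8893079e+15 m * 38.68 m = 7.3078429e+16 m^2. Result: 7.3078429e+16 m^2 ≈ 7.308e+16 m^2 (4 s.f.).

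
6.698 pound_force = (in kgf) 3.038. Check: 1 pound_force = 4.4482216 N, so 6.698 pound_force = 6.698 * 4.4482216 = 29.794188 N. 1 kgf = 9.80665 N, so 29.794188 N = 29.794188 / 9.80665 = 3.0381617 kgf ≈ 3.038 kgf (4 s.f.).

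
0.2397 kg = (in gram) 1 gram = 0.001 kg, so 0.2397 kg = 0.2397 / 0.001 = 239.7 gram. Final answer: 239.7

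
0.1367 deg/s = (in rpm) 1 deg/s = 0.017453293 rad/s, so 0.1367 deg/s = 0.1367 * 0.017453293 = 0.0023858651 rad/s. 1 rpm = 0.10471976 rad/s, so 0.0023858651 rad/s = 0.0023858651 / 0.10471976 = 0.022783333 rpm ≈ 0.02278 rpm (4 s.f.). Final answer: 0.02278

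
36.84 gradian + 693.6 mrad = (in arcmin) 4374. Check: 1 gradian = 0.015707963 rad, so 36.84 gradian = 36.84 * 0.015707963 = 0.57868137 rad. 1 mrad = 0.001 rad, so 693.6 mrad = 693.6 * 0.001 = 0.6936 rad. Sum: 0.57868137 + 0.6936 = 1.2722814 rad. 1 arcmin = 0.00029088821 rad, so 1.2722814 rad = 1.2722814 / 0.00029088821 = 4373.7812 arcmin ≈ 4374 arcmin (4 s.f.).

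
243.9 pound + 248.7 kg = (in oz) 1 pound = 0.45359237 kg, so 243.9 pound = 243.9 * 0.45359237 = 110.63118 kg. 248.7 kg is already in kg. Sum: 110.63118 + 248.7 = 359.33118 kg. 1 oz = 0.028349523 kg, so 359.33118 kg = 359.33118 / 0.028349523 = 12675.034 oz ≈ 1.268e+04 oz (4 s.f.). Final answer: 1.268e+04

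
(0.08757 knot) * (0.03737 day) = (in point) 4.123e+05. Check: 1 knot = 0.51444444 m/s, so 0.08757 knot = 0.08757 * 0.51444444 = 0.0450499 m/s. 1 day = 86400 s, so 0.03737 day = 0.03737 * 86400 = 3228.768 s. Combine: 0.0450499 m/s * 3228.768 s = 145.45568 m. 1 point = 0.00035277778 m, so 145.45568 m = 145.45568 / 0.00035277778 = 412315.3 point ≈ 4.123e+05 point (4 s.f.).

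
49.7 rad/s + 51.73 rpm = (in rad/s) 49.7 rad/s is already in rad/s. 1 rpm = 0.10471976 rad/s, so 51.73 rpm = 51.73 * 0.10471976 = 5.4171529 rad/s. Sum: 49.7 + 5.4171529 = 55.117153 rad/s. Result: 55.117153 rad/s ≈ 55.12 rad/s (4 s.f.). Final answer: 55.12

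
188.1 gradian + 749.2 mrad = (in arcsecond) 1 gradian = 0.015707963 rad, so 188.1 gradian = 188.1 * 0.015707963 = 2.9546679 rad. 1 mrad = 0.001 rad, so 749.2 mrad = 749.2 * 0.001 = 0.7492 rad. Sum: 2.9546679 + 0.7492 = 3.7038679 rad. 1 arcsecond = 4.8481368e-06 rad, so 3.7038679 rad = 3.7038679 / 4.8481368e-06 = 763977.59 arcsecond ≈ 7.64e+05 arcsecond (4 s.f.). Final answer: 7.64e+05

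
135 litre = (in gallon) 35.66. Check: 1 litre = 0.001 m^3, so 135 litre = 135 * 0.001 = 0.135 m^3. 1 gallon = 0.0037854118 m^3, so 0.135 m^3 = 0.135 / 0.0037854118 = 35.663227 gallon ≈ 35.66 gallon (4 s.f.).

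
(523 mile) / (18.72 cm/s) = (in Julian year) 0.1425. Check: 1 mile = 1609.344 m, so 523 mile = 523 * 1609.344 = 841686.91 m. 1 cm/s = 0.01 m/s, so 18.72 cm/s = 18.72 * 0.01 = 0.1872 m/s. Combine: 841686.91 m / 0.1872 m/s = 4496190.8 s. 1 Julian year = 31557600 s, so 4496190.8 s = 4496190.8 / 31557600 = 0.14247569 Julian year ≈ 0.1425 Julian year (4 s.f.).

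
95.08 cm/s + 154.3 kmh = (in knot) 1 cm/s = 0.01 m/s, so 95.08 cm/s = 95.08 * 0.01 = 0.9508 m/s. 1 kmh = 0.27777778 m/s, so 154.3 kmh = 154.3 * 0.27777778 = 42.861111 m/s. Sum: 0.9508 + 42.861111 = 43.811911 m/s. 1 knot = 0.51444444 m/s, so 43.811911 m/s = 43.811911 / 0.51444444 = 85.163542 knot ≈ 85.16 knot (4 s.f.). Final answer: 85.16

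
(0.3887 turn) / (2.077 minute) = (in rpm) 1 turn = 6.2831853 rad, so 0.3887 turn = 0.3887 * 6.2831853 = 2.4422741 rad. 1 minute = 60 s, so 2.077 minute = 2.077 * 60 = 124.62 s. Combine: 2.4422741 rad / 124.62 s = 0.01959777 rad/s. 1 rpm = 0.10471976 rad/s, so 0.01959777 rad/s = 0.01959777 / 0.10471976 = 0.18714492 rpm ≈ 0.1871 rpm (4 s.f.). Final answer: 0.1871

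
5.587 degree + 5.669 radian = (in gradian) 1 degree = 0.017453293 rad, so 5.587 degree = 5.587 * 0.017453293 = 0.097511545 rad. 5.669 radian = 5.669 rad. Sum: 0.097511545 + 5.669 = 5.7665115 rad. 1 gradian = 0.015707963 rad, so 5.7665115 rad = 5.7665115 / 0.015707963 = 367.10753 gradian ≈ 367.1 gradian (4 s.f.). Final answer: 367.1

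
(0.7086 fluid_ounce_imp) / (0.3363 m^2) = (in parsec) 1.94e-21. Check: 1 fluid_ounce_imp = 2.8413063e-05 m^3, so 0.7086 fluid_ounce_imp = 0.7086 * 2.8413063e-05 = 2.0133496e-05 m^3. 0.3363 m^2 is already in m^2. Combine: 2.0133496e-05 m^3 / 0.3363 m^2 = 5.9867666e-05 m. 1 parsec = 3.0856776e+16 m, so 5.9867666e-05 m = 5.9867666e-05 / 3.0856776e+16 = 1.9401789e-21 parsec ≈ 1.94e-21 parsec (4 s.f.).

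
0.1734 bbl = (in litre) 27.57. Check: 1 bbl = 0.15898729 m^3, so 0.1734 bbl = 0.1734 * 0.15898729 = 0.027568397 m^3. 1 litre = 0.001 m^3, so 0.027568397 m^3 = 0.027568397 / 0.001 = 27.568397 litre ≈ 27.57 litre (4 s.f.).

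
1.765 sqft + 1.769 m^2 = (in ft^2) 1 sqft = 0.09290304 m^2, so 1.765 sqft = 1.765 * 0.09290304 = 0.16397387 m^2. 1.769 m^2 is already in m^2. Sum: 0.16397387 + 1.769 = 1.9329739 m^2. 1 ft^2 = 0.09290304 m^2, so 1.9329739 m^2 = 1.9329739 / 0.09290304 = 20.806358 ft^2 ≈ 20.81 ft^2 (4 s.f.). Final answer: 20.81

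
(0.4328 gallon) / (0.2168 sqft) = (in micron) 1 gallon = 0.0037854118 m^3, so 0.4328 gallon = 0.4328 * 0.0037854118 = 0.0016383262 m^3. 1 sqft = 0.09290304 m^2, so 0.2168 sqft = 0.2168 * 0.09290304 = 0.020141379 m^2. Combine: 0.0016383262 m^3 / 0.020141379 m^2 = 0.081341313 m. 1 micron = 1e-06 m, so 0.081341313 m = 0.081341313 / 1e-06 = 81341.313 micron ≈ 8.134e+04 micron (4 s.f.). Final answer: 8.134e+04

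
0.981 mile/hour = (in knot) 0.8525. Check: 1 mile/hour = 0.44704 m/s, so 0.981 mile/hour = 0.981 * 0.44704 = 0.43854624 m/s. 1 knot = 0.51444444 m/s, so 0.43854624 m/s = 0.43854624 / 0.51444444 = 0.85246569 knot ≈ 0.8525 knot (4 s.f.).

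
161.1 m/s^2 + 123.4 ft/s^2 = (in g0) 161.1 m/s^2 is already in m/s^2. 1 ft/s^2 = 0.3048 m/s^2, so 123.4 ft/s^2 = 123.4 * 0.3048 = 37.61232 m/s^2. Sum: 161.1 + 37.61232 = 198.71232 m/s^2. 1 g0 = 9.80665 m/s^2, so 198.71232 m/s^2 = 198.71232 / 9.80665 = 20.263017 g0 ≈ 20.26 g0 (4 s.f.). Final answer: 20.26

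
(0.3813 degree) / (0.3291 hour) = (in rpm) 5.364e-05. Check: 1 degree = 0.017453293 rad, so 0.3813 degree = 0.3813 * 0.017453293 = 0.0066549404 rad. 1 hour = 3600 s, so 0.3291 hour = 0.3291 * 3600 = 1184.76 s. Combine: 0.0066549404 rad / 1184.76 s = 5.6171211e-06 rad/s. 1 rpm = 0.10471976 rad/s, so 5.6171211e-06 rad/s = 5.6171211e-06 / 0.10471976 = 5.3639556e-05 rpm ≈ 5.364e-05 rpm (4 s.f.).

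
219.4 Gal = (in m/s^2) 2.194. Check: 1 Gal = 0.01 m/s^2, so 219.4 Gal = 219.4 * 0.01 = 2.194 m/s^2. Result: 2.194 m/s^2.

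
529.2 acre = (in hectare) 214.2. Check: 1 acre = 4046.8564 m^2, so 529.2 acre = 529.2 * 4046.8564 = 2141596.4 m^2. 1 hectare = 10000 m^2, so 2141596.4 m^2 = 2141596.4 / 10000 = 214.15964 hectare ≈ 214.2 hectare (4 s.f.).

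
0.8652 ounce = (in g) 1 ounce = 0.028349523 kg, so 0.8652 ounce = 0.8652 * 0.028349523 = 0.024528007 kg. 1 g = 0.001 kg, so 0.024528007 kg = 0.024528007 / 0.001 = 24.528007 g ≈ 24.53 g (4 s.f.). Final answer: 24.53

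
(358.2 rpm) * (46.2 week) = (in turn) 1 rpm = 0.10471976 rad/s, so 358.2 rpm = 358.2 * 0.10471976 = 37.510616 rad/s. 1 week = 604800 s, so 46.2 week = 46.2 * 604800 = 27941760 s. Combine: 37.510616 rad/s * 27941760 s = 1.0481126e+09 rad. 1 turn = 6.2831853 rad, so 1.0481126e+09 rad = 1.0481126e+09 / 6.2831853 = 1.6681231e+08 turn ≈ 1.668e+08 turn (4 s.f.). Final answer: 1.668e+08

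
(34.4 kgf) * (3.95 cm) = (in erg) 1.333e+08. Check: 1 kgf = 9.80665 N, so 34.4 kgf = 34.4 * 9.80665 = 337.34876 N. 1 cm = 0.01 m, so 3.95 cm = 3.95 * 0.01 = 0.0395 m. Combine: 337.34876 N * 0.0395 m = 13.325276 J. 1 erg = 1e-07 J, so 13.325276 J = 13.325276 / 1e-07 = 1.3325276e+08 erg ≈ 1.333e+08 erg (4 s.f.).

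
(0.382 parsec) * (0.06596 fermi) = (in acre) 1 parsec = 3.0856776e+16 m, so 0.382 parsec = 0.382 * 3.0856776e+16 = 1.1787288e+16 m. 1 fermi = 1e-15 m, so 0.06596 fermi = 0.06596 * 1e-15 = 6.596e-17 m. Combine: 1.1787288e+16 m * 6.596e-17 m = 0.77748954 m^2. 1 acre = 4046.8564 m^2, so 0.77748954 m^2 = 0.77748954 / 4046.8564 = 0.00019212185 acre ≈ 0.0001921 acre (4 s.f.). Final answer: 0.0001921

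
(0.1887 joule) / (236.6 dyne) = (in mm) 0.1887 joule = 0.1887 J. 1 dyne = 1e-05 N, so 236.6 dyne = 236.6 * 1e-05 = 0.002366 N. Combine: 0.1887 J / 0.002366 N = 79.754861 m. 1 mm = 0.001 m, so 79.754861 m = 79.754861 / 0.001 = 79754.861 mm ≈ 7.975e+04 mm (4 s.f.). Final answer: 7.975e+04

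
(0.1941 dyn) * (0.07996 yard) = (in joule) 1 dyn = 1e-05 N, so 0.1941 dyn = 0.1941 * 1e-05 = 1.941e-06 N. 1 yard = 0.9144 m, so 0.07996 yard = 0.07996 * 0.9144 = 0.073115424 m. Combine: 1.941e-06 N * 0.073115424 m = 1.4191704e-07 J. 1.4191704e-07 J = 1.4191704e-07 joule ≈ 1.419e-07 joule (4 s.f.). Final answer: 1.419e-07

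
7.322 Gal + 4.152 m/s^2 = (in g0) 1 Gal = 0.01 m/s^2, so 7.322 Gal = 7.322 * 0.01 = 0.07322 m/s^2. 4.152 m/s^2 is already in m/s^2. Sum: 0.07322 + 4.152 = 4.22522 m/s^2. 1 g0 = 9.80665 m/s^2, so 4.22522 m/s^2 = 4.22522 / 9.80665 = 0.43085253 g0 ≈ 0.4309 g0 (4 s.f.). Final answer: 0.4309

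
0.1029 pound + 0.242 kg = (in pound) 1 pound = 0.45359237 kg, so 0.1029 pound = 0.1029 * 0.45359237 = 0.046674655 kg. 0.242 kg is already in kg. Sum: 0.046674655 + 0.242 = 0.28867465 kg. 1 pound = 0.45359237 kg, so 0.28867465 kg = 0.28867465 / 0.45359237 = 0.63641867 pound ≈ 0.6364 pound (4 s.f.). Final answer: 0.6364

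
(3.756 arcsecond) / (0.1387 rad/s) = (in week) 1 arcsecond = 4.8481368e-06 rad, so 3.756 arcsecond = 3.756 * 4.8481368e-06 = 1.8209602e-05 rad. 0.1387 rad/s is already in rad/s. Combine: 1.8209602e-05 rad / 0.1387 rad/s = 0.00013128768 s. 1 week = 604800 s, so 0.00013128768 s = 0.00013128768 / 604800 = 2.170762e-10 week ≈ 2.171e-10 week (4 s.f.). Final answer: 2.171e-10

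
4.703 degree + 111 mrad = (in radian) 1 degree = 0.017453293 rad, so 4.703 degree = 4.703 * 0.017453293 = 0.082082835 rad. 1 mrad = 0.001 rad, so 111 mrad = 111 * 0.001 = 0.111 rad. Sum: 0.082082835 + 0.111 = 0.19308283 rad. 0.19308283 rad = 0.19308283 radian ≈ 0.1931 radian (4 s.f.). Final answer: 0.1931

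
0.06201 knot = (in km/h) 0.1148. Check: 1 knot = 0.51444444 m/s, so 0.06201 knot = 0.06201 * 0.51444444 = 0.0319007 m/s. 1 km/h = 0.27777778 m/s, so 0.0319007 m/s = 0.0319007 / 0.27777778 = 0.11484252 km/h ≈ 0.1148 km/h (4 s.f.).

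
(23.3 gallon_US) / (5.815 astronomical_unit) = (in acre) 1 gallon_US = 0.0037854118 m^3, so 23.3 gallon_US = 23.3 * 0.0037854118 = 0.088200095 m^3. 1 astronomical_unit = 1.4959787e+11 m, so 5.815 astronomical_unit = 5.815 * 1.4959787e+11 = 8.6991162e+11 m. Combine: 0.088200095 m^3 / 8.6991162e+11 m = 1.0138972e-13 m^2. 1 acre = 4046.8564 m^2, so 1.0138972e-13 m^2 = 1.0138972e-13 / 4046.8564 = 2.5053945e-17 acre ≈ 2.505e-17 acre (4 s.f.). Final answer: 2.505e-17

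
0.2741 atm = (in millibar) 1 atm = 101325 Pa, so 0.2741 atm = 0.2741 * 101325 = 27773.183 Pa. 1 millibar = 100 Pa, so 27773.183 Pa = 27773.183 / 100 = 277.73183 millibar ≈ 277.7 millibar (4 s.f.). Final answer: 277.7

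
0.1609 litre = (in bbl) 1 litre = 0.001 m^3, so 0.1609 litre = 0.1609 * 0.001 = 0.0001609 m^3. 1 bbl = 0.15898729 m^3, so 0.0001609 m^3 = 0.0001609 / 0.15898729 = 0.0010120306 bbl ≈ 0.001012 bbl (4 s.f.). Final answer: 0.001012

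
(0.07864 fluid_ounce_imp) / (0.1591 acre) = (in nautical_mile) 1 fluid_ounce_imp = 2.8413063e-05 m^3, so 0.07864 fluid_ounce_imp = 0.07864 * 2.8413063e-05 = 2.2344032e-06 m^3. 1 acre = 4046.8564 m^2, so 0.1591 acre = 0.1591 * 4046.8564 = 643.85486 m^2. Combine: 2.2344032e-06 m^3 / 643.85486 m^2 = 3.4703524e-09 m. 1 nautical_mile = 1852 m, so 3.4703524e-09 m = 3.4703524e-09 / 1852 = 1.8738404e-12 nautical_mile ≈ 1.874e-12 nautical_mile (4 s.f.). Final answer: 1.874e-12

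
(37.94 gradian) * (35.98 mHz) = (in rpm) 0.2048. Check: 1 gradian = 0.015707963 rad, so 37.94 gradian = 37.94 * 0.015707963 = 0.59596013 rad. 1 mHz = 0.001 Hz, so 35.98 mHz = 35.98 * 0.001 = 0.03598 Hz. Combine: 0.59596013 rad * 0.03598 Hz = 0.021442645 rad/s. 1 rpm = 0.10471976 rad/s, so 0.021442645 rad/s = 0.021442645 / 0.10471976 = 0.20476218 rpm ≈ 0.2048 rpm (4 s.f.).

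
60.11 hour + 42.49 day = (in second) 1 hour = 3600 s, so 60.11 hour = 60.11 * 3600 = 216396 s. 1 day = 86400 s, so 42.49 day = 42.49 * 86400 = 3671136 s. Sum: 216396 + 3671136 = 3887532 s. 3887532 s = 3887532 second ≈ 3.888e+06 second (4 s.f.). Final answer: 3.888e+06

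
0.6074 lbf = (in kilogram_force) 0.2755. Check: 1 lbf = 4.4482216 N, so 0.6074 lbf = 0.6074 * 4.4482216 = 2.7018498 N. 1 kilogram_force = 9.80665 N, so 2.7018498 N = 2.7018498 / 9.80665 = 0.27551201 kilogram_force ≈ 0.2755 kilogram_force (4 s.f.).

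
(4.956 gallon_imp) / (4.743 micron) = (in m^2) 1 gallon_imp = 0.00454609 m^3, so 4.956 gallon_imp = 4.956 * 0.00454609 = 0.022530422 m^3. 1 micron = 1e-06 m, so 4.743 micron = 4.743 * 1e-06 = 4.743e-06 m. Combine: 0.022530422 m^3 / 4.743e-06 m = 4750.2471 m^2. Result: 4750.2471 m^2 ≈ 4750 m^2 (4 s.f.). Final answer: 4750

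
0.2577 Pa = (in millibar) 1 millibar = 100 Pa, so 0.2577 Pa = 0.2577 / 100 = 0.002577 millibar. Final answer: 0.002577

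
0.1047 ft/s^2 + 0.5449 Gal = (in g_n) 1 ft/s^2 = 0.3048 m/s^2, so 0.1047 ft/s^2 = 0.1047 * 0.3048 = 0.03191256 m/s^2. 1 Gal = 0.01 m/s^2, so 0.5449 Gal = 0.5449 * 0.01 = 0.005449 m/s^2. Sum: 0.03191256 + 0.005449 = 0.03736156 m/s^2. 1 g_n = 9.80665 m/s^2, so 0.03736156 m/s^2 = 0.03736156 / 9.80665 = 0.0038098188 g_n ≈ 0.00381 g_n (4 s.f.). Final answer: 0.00381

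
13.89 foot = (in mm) 4234. Check: 1 foot = 0.3048 m, so 13.89 foot = 13.89 * 0.3048 = 4.233672 m. 1 mm = 0.001 m, so 4.233672 m = 4.233672 / 0.001 = 4233.672 mm ≈ 4234 mm (4 s.f.).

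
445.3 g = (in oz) 15.71. Check: 1 g = 0.001 kg, so 445.3 g = 445.3 * 0.001 = 0.4453 kg. 1 oz = 0.028349523 kg, so 0.4453 kg = 0.4453 / 0.028349523 = 15.707495 oz ≈ 15.71 oz (4 s.f.).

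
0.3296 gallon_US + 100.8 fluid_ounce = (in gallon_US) 1 gallon_US = 0.0037854118 m^3, so 0.3296 gallon_US = 0.3296 * 0.0037854118 = 0.0012476717 m^3. 1 fluid_ounce = 2.957353e-05 m^3, so 100.8 fluid_ounce = 100.8 * 2.957353e-05 = 0.0029810118 m^3. Sum: 0.0012476717 + 0.0029810118 = 0.0042286835 m^3. 1 gallon_US = 0.0037854118 m^3, so 0.0042286835 m^3 = 0.0042286835 / 0.0037854118 = 1.1171 gallon_US ≈ 1.117 gallon_US (4 s.f.). Final answer: 1.117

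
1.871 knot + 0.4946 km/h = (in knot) 2.138. Check: 1 knot = 0.51444444 m/s, so 1.871 knot = 1.871 * 0.51444444 = 0.96252556 m/s. 1 km/h = 0.27777778 m/s, so 0.4946 km/h = 0.4946 * 0.27777778 = 0.13738889 m/s. Sum: 0.96252556 + 0.13738889 = 1.0999144 m/s. 1 knot = 0.51444444 m/s, so 1.0999144 m/s = 1.0999144 / 0.51444444 = 2.1380626 knot ≈ 2.138 knot (4 s.f.).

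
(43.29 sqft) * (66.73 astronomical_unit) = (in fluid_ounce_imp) 1.413e+18. Check: 1 sqft = 0.09290304 m^2, so 43.29 sqft = 43.29 * 0.09290304 = 4.0217726 m^2. 1 astronomical_unit = 1.4959787e+11 m, so 66.73 astronomical_unit = 66.73 * 1.4959787e+11 = 9.9826659e+12 m. Combine: 4.0217726 m^2 * 9.9826659e+12 m = 4.0148012e+13 m^3. 1 fluid_ounce_imp = 2.8413063e-05 m^3, so 4.0148012e+13 m^3 = 4.0148012e+13 / 2.8413063e-05 = 1.4130125e+18 fluid_ounce_imp ≈ 1.413e+18 fluid_ounce_imp (4 s.f.).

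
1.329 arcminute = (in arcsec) 1 arcminute = 0.00029088821 rad, so 1.329 arcminute = 1.329 * 0.00029088821 = 0.00038659043 rad. 1 arcsec = 4.8481368e-06 rad, so 0.00038659043 rad = 0.00038659043 / 4.8481368e-06 = 79.74 arcsec. Final answer: 79.74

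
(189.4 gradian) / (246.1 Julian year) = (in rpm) 3.658e-09. Check: 1 gradian = 0.015707963 rad, so 189.4 gradian = 189.4 * 0.015707963 = 2.9750882 rad. 1 Julian year = 31557600 s, so 246.1 Julian year = 246.1 * 31557600 = 7.7663254e+09 s. Combine: 2.9750882 rad / 7.7663254e+09 s = 3.8307541e-10 rad/s. 1 rpm = 0.10471976 rad/s, so 3.8307541e-10 rad/s = 3.8307541e-10 / 0.10471976 = 3.6581007e-09 rpm ≈ 3.658e-09 rpm (4 s.f.).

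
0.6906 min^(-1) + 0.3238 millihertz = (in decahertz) 1 min^(-1) = 0.016666667 Hz, so 0.6906 min^(-1) = 0.6906 * 0.016666667 = 0.01151 Hz. 1 millihertz = 0.001 Hz, so 0.3238 millihertz = 0.3238 * 0.001 = 0.0003238 Hz. Sum: 0.01151 + 0.0003238 = 0.0118338 Hz. 1 decahertz = 10 Hz, so 0.0118338 Hz = 0.0118338 / 10 = 0.00118338 decahertz ≈ 0.001183 decahertz (4 s.f.). Final answer: 0.001183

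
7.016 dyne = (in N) 7.016e-05. Check: 1 dyne = 1e-05 N, so 7.016 dyne = 7.016 * 1e-05 = 7.016e-05 N. Result: 7.016e-05 N.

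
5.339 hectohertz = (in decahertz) 53.39. Check: 1 hectohertz = 100 Hz, so 5.339 hectohertz = 5.339 * 100 = 533.9 Hz. 1 decahertz = 10 Hz, so 533.9 Hz = 533.9 / 10 = 53.39 decahertz.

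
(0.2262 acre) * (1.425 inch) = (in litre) 1 acre = 4046.8564 m^2, so 0.2262 acre = 0.2262 * 4046.8564 = 915.39892 m^2. 1 inch = 0.0254 m, so 1.425 inch = 1.425 * 0.0254 = 0.036195 m. Combine: 915.39892 m^2 * 0.036195 m = 33.132864 m^3. 1 litre = 0.001 m^3, so 33.132864 m^3 = 33.132864 / 0.001 = 33132.864 litre ≈ 3.313e+04 litre (4 s.f.). Final answer: 3.313e+04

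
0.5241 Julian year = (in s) 1 Julian year = 31557600 s, so 0.5241 Julian year = 0.5241 * 31557600 = 16539338 s. Result: 16539338 s ≈ 1.654e+07 s (4 s.f.). Final answer: 1.654e+07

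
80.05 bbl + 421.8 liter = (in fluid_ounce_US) 4.446e+05. Check: 1 bbl = 0.15898729 m^3, so 80.05 bbl = 80.05 * 0.15898729 = 12.726933 m^3. 1 liter = 0.001 m^3, so 421.8 liter = 421.8 * 0.001 = 0.4218 m^3. Sum: 12.726933 + 0.4218 = 13.148733 m^3. 1 fluid_ounce_US = 2.957353e-05 m^3, so 13.148733 m^3 = 13.148733 / 2.957353e-05 = 444611.55 fluid_ounce_US ≈ 4.446e+05 fluid_ounce_US (4 s.f.).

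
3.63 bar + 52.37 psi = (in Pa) 7.241e+05. Check: 1 bar = 100000 Pa, so 3.63 bar = 3.63 * 100000 = 363000 Pa. 1 psi = 6894.7573 Pa, so 52.37 psi = 52.37 * 6894.7573 = 361078.44 Pa. Sum: 363000 + 361078.44 = 724078.44 Pa. Result: 724078.44 Pa ≈ 7.241e+05 Pa (4 s.f.).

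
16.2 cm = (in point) 1 cm = 0.01 m, so 16.2 cm = 16.2 * 0.01 = 0.162 m. 1 point = 0.00035277778 m, so 0.162 m = 0.162 / 0.00035277778 = 459.2126 point ≈ 459.2 point (4 s.f.). Final answer: 459.2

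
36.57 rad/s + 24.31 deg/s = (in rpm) 36.57 rad/s is already in rad/s. 1 deg/s = 0.017453293 rad/s, so 24.31 deg/s = 24.31 * 0.017453293 = 0.42428954 rad/s. Sum: 36.57 + 0.42428954 = 36.99429 rad/s. 1 rpm = 0.10471976 rad/s, so 36.99429 rad/s = 36.99429 / 0.10471976 = 353.26944 rpm ≈ 353.3 rpm (4 s.f.). Final answer: 353.3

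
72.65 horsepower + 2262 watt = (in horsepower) 75.68. Check: 1 horsepower = 745.69987 W, so 72.65 horsepower = 72.65 * 745.69987 = 54175.096 W. 2262 watt = 2262 W. Sum: 54175.096 + 2262 = 56437.096 W. 1 horsepower = 745.69987 W, so 56437.096 W = 56437.096 / 745.69987 = 75.683392 horsepower ≈ 75.68 horsepower (4 s.f.).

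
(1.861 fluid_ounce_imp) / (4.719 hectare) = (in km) 1.121e-12. Check: 1 fluid_ounce_imp = 2.8413063e-05 m^3, so 1.861 fluid_ounce_imp = 1.861 * 2.8413063e-05 = 5.2876709e-05 m^3. 1 hectare = 10000 m^2, so 4.719 hectare = 4.719 * 10000 = 47190 m^2. Combine: 5.2876709e-05 m^3 / 47190 m^2 = 1.1205067e-09 m. 1 km = 1000 m, so 1.1205067e-09 m = 1.1205067e-09 / 1000 = 1.1205067e-12 km ≈ 1.121e-12 km (4 s.f.).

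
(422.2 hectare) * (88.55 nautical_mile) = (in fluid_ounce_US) 2.341e+16. Check: 1 hectare = 10000 m^2, so 422.2 hectare = 422.2 * 10000 = 4222000 m^2. 1 nautical_mile = 1852 m, so 88.55 nautical_mile = 88.55 * 1852 = 163994.6 m. Combine: 4222000 m^2 * 163994.6 m = 6.923852e+11 m^3. 1 fluid_ounce_US = 2.957353e-05 m^3, so 6.923852e+11 m^3 = 6.923852e+11 / 2.957353e-05 = 2.3412329e+16 fluid_ounce_US ≈ 2.341e+16 fluid_ounce_US (4 s.f.).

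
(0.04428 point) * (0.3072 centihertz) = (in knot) 1 point = 0.00035277778 m, so 0.04428 point = 0.04428 * 0.00035277778 = 1.5621e-05 m. 1 centihertz = 0.01 Hz, so 0.3072 centihertz = 0.3072 * 0.01 = 0.003072 Hz. Combine: 1.5621e-05 m * 0.003072 Hz = 4.7987712e-08 m/s. 1 knot = 0.51444444 m/s, so 4.7987712e-08 m/s = 4.7987712e-08 / 0.51444444 = 9.328065e-08 knot ≈ 9.328e-08 knot (4 s.f.). Final answer: 9.328e-08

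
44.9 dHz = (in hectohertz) 1 dHz = 0.1 Hz, so 44.9 dHz = 44.9 * 0.1 = 4.49 Hz. 1 hectohertz = 100 Hz, so 4.49 Hz = 4.49 / 100 = 0.0449 hectohertz. Final answer: 0.0449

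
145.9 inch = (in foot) 12.16. Check: 1 inch = 0.0254 m, so 145.9 inch = 145.9 * 0.0254 = 3.70586 m. 1 foot = 0.3048 m, so 3.70586 m = 3.70586 / 0.3048 = 12.158333 foot ≈ 12.16 foot (4 s.f.).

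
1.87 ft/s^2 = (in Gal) 1 ft/s^2 = 0.3048 m/s^2, so 1.87 ft/s^2 = 1.87 * 0.3048 = 0.569976 m/s^2. 1 Gal = 0.01 m/s^2, so 0.569976 m/s^2 = 0.569976 / 0.01 = 56.9976 Gal ≈ 57 Gal (4 s.f.). Final answer: 57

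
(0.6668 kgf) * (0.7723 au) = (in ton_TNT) 1 kgf = 9.80665 N, so 0.6668 kgf = 0.6668 * 9.80665 = 6.5390742 N. 1 au = 1.4959787e+11 m, so 0.7723 au = 0.7723 * 1.4959787e+11 = 1.1553444e+11 m. Combine: 6.5390742 N * 1.1553444e+11 m = 7.5548825e+11 J. 1 ton_TNT = 4.184e+09 J, so 7.5548825e+11 J = 7.5548825e+11 / 4.184e+09 = 180.56603 ton_TNT ≈ 180.6 ton_TNT (4 s.f.). Final answer: 180.6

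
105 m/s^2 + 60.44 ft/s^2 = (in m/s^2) 105 m/s^2 is already in m/s^2. 1 ft/s^2 = 0.3048 m/s^2, so 60.44 ft/s^2 = 60.44 * 0.3048 = 18.422112 m/s^2. Sum: 105 + 18.422112 = 123.42211 m/s^2. Result: 123.42211 m/s^2 ≈ 123.4 m/s^2 (4 s.f.). Final answer: 123.4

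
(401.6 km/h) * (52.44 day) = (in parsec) 1 km/h = 0.27777778 m/s, so 401.6 km/h = 401.6 * 0.27777778 = 111.55556 m/s. 1 day = 86400 s, so 52.44 day = 52.44 * 86400 = 4530816 s. Combine: 111.55556 m/s * 4530816 s = 5.054377e+08 m. 1 parsec = 3.0856776e+16 m, so 5.054377e+08 m = 5.054377e+08 / 3.0856776e+16 = 1.638012e-08 parsec ≈ 1.638e-08 parsec (4 s.f.). Final answer: 1.638e-08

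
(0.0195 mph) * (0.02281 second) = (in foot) 1 mph = 0.44704 m/s, so 0.0195 mph = 0.0195 * 0.44704 = 0.00871728 m/s. 0.02281 second = 0.02281 s. Combine: 0.00871728 m/s * 0.02281 s = 0.00019884116 m. 1 foot = 0.3048 m, so 0.00019884116 m = 0.00019884116 / 0.3048 = 0.000652366 foot ≈ 0.0006524 foot (4 s.f.). Final answer: 0.0006524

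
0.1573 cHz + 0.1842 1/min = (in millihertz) 1 cHz = 0.01 Hz, so 0.1573 cHz = 0.1573 * 0.01 = 0.001573 Hz. 1 1/min = 0.016666667 Hz, so 0.1842 1/min = 0.1842 * 0.016666667 = 0.00307 Hz. Sum: 0.001573 + 0.00307 = 0.004643 Hz. 1 millihertz = 0.001 Hz, so 0.004643 Hz = 0.004643 / 0.001 = 4.643 millihertz. Final answer: 4.643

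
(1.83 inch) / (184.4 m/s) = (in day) 2.917e-09. Check: 1 inch = 0.0254 m, so 1.83 inch = 1.83 * 0.0254 = 0.046482 m. 184.4 m/s is already in m/s. Combine: 0.046482 m / 184.4 m/s = 0.00025207158 s. 1 day = 86400 s, so 0.00025207158 s = 0.00025207158 / 86400 = 2.9174952e-09 day ≈ 2.917e-09 day (4 s.f.).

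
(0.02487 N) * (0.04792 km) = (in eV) 0.02487 N is already in N. 1 km = 1000 m, so 0.04792 km = 0.04792 * 1000 = 47.92 m. Combine: 0.02487 N * 47.92 m = 1.1917704 J. 1 eV = 1.6021766e-19 J, so 1.1917704 J = 1.1917704 / 1.6021766e-19 = 7.4384458e+18 eV ≈ 7.438e+18 eV (4 s.f.). Final answer: 7.438e+18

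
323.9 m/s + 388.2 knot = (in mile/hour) 323.9 m/s is already in m/s. 1 knot = 0.51444444 m/s, so 388.2 knot = 388.2 * 0.51444444 = 199.70733 m/s. Sum: 323.9 + 199.70733 = 523.60733 m/s. 1 mile/hour = 0.44704 m/s, so 523.60733 m/s = 523.60733 / 0.44704 = 1171.2762 mile/hour ≈ 1171 mile/hour (4 s.f.). Final answer: 1171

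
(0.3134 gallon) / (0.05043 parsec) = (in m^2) 1 gallon = 0.0037854118 m^3, so 0.3134 gallon = 0.3134 * 0.0037854118 = 0.0011863481 m^3. 1 parsec = 3.0856776e+16 m, so 0.05043 parsec = 0.05043 * 3.0856776e+16 = 1.5561072e+15 m. Combine: 0.0011863481 m^3 / 1.5561072e+15 m = 7.6238196e-19 m^2. Result: 7.6238196e-19 m^2 ≈ 7.624e-19 m^2 (4 s.f.). Final answer: 7.624e-19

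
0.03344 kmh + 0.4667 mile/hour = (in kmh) 0.7845. Check: 1 kmh = 0.27777778 m/s, so 0.03344 kmh = 0.03344 * 0.27777778 = 0.0092888889 m/s. 1 mile/hour = 0.44704 m/s, so 0.4667 mile/hour = 0.4667 * 0.44704 = 0.20863357 m/s. Sum: 0.0092888889 + 0.20863357 = 0.21792246 m/s. 1 kmh = 0.27777778 m/s, so 0.21792246 m/s = 0.21792246 / 0.27777778 = 0.78452084 kmh ≈ 0.7845 kmh (4 s.f.).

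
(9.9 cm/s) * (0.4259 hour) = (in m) 151.8. Check: 1 cm/s = 0.01 m/s, so 9.9 cm/s = 9.9 * 0.01 = 0.099 m/s. 1 hour = 3600 s, so 0.4259 hour = 0.4259 * 3600 = 1533.24 s. Combine: 0.099 m/s * 1533.24 s = 151.79076 m. Result: 151.79076 m ≈ 151.8 m (4 s.f.).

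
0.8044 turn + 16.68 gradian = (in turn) 0.8461. Check: 1 turn = 6.2831853 rad, so 0.8044 turn = 0.8044 * 6.2831853 = 5.0541943 rad. 1 gradian = 0.015707963 rad, so 16.68 gradian = 16.68 * 0.015707963 = 0.26200883 rad. Sum: 5.0541943 + 0.26200883 = 5.3162031 rad. 1 turn = 6.2831853 rad, so 5.3162031 rad = 5.3162031 / 6.2831853 = 0.8461 turn.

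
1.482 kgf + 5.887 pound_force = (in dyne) 1 kgf = 9.80665 N, so 1.482 kgf = 1.482 * 9.80665 = 14.533455 N. 1 pound_force = 4.4482216 N, so 5.887 pound_force = 5.887 * 4.4482216 = 26.186681 N. Sum: 14.533455 + 26.186681 = 40.720136 N. 1 dyne = 1e-05 N, so 40.720136 N = 40.720136 / 1e-05 = 4072013.6 dyne ≈ 4.072e+06 dyne (4 s.f.). Final answer: 4.072e+06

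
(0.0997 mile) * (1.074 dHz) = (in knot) 1 mile = 1609.344 m, so 0.0997 mile = 0.0997 * 1609.344 = 160.4516 m. 1 dHz = 0.1 Hz, so 1.074 dHz = 1.074 * 0.1 = 0.1074 Hz. Combine: 160.4516 m * 0.1074 Hz = 17.232501 m/s. 1 knot = 0.51444444 m/s, so 17.232501 m/s = 17.232501 / 0.51444444 = 33.497303 knot ≈ 33.5 knot (4 s.f.). Final answer: 33.5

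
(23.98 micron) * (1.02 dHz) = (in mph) 1 micron = 1e-06 m, so 23.98 micron = 23.98 * 1e-06 = 2.398e-05 m. 1 dHz = 0.1 Hz, so 1.02 dHz = 1.02 * 0.1 = 0.102 Hz. Combine: 2.398e-05 m * 0.102 Hz = 2.44596e-06 m/s. 1 mph = 0.44704 m/s, so 2.44596e-06 m/s = 2.44596e-06 / 0.44704 = 5.4714567e-06 mph ≈ 5.471e-06 mph (4 s.f.). Final answer: 5.471e-06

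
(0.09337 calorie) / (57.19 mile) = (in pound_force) 9.542e-07. Check: 1 calorie = 4.184 J, so 0.09337 calorie = 0.09337 * 4.184 = 0.39066008 J. 1 mile = 1609.344 m, so 57.19 mile = 57.19 * 1609.344 = 92038.383 m. Combine: 0.39066008 J / 92038.383 m = 4.2445344e-06 N. 1 pound_force = 4.4482216 N, so 4.2445344e-06 N = 4.2445344e-06 / 4.4482216 = 9.5420928e-07 pound_force ≈ 9.542e-07 pound_force (4 s.f.).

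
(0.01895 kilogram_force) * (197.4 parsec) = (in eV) 1 kilogram_force = 9.80665 N, so 0.01895 kilogram_force = 0.01895 * 9.80665 = 0.18583602 N. 1 parsec = 3.0856776e+16 m, so 197.4 parsec = 197.4 * 3.0856776e+16 = 6.0911275e+18 m. Combine: 0.18583602 N * 6.0911275e+18 m = 1.1319509e+18 J. 1 eV = 1.6021766e-19 J, so 1.1319509e+18 J = 1.1319509e+18 / 1.6021766e-19 = 7.0650817e+36 eV ≈ 7.065e+36 eV (4 s.f.). Final answer: 7.065e+36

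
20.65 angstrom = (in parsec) 1 angstrom = 1e-10 m, so 20.65 angstrom = 20.65 * 1e-10 = 2.065e-09 m. 1 parsec = 3.0856776e+16 m, so 2.065e-09 m = 2.065e-09 / 3.0856776e+16 = 6.6922092e-26 parsec ≈ 6.692e-26 parsec (4 s.f.). Final answer: 6.692e-26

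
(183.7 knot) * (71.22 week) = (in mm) 4.071e+12. Check: 1 knot = 0.51444444 m/s, so 183.7 knot = 183.7 * 0.51444444 = 94.503444 m/s. 1 week = 604800 s, so 71.22 week = 71.22 * 604800 = 43073856 s. Combine: 94.503444 m/s * 43073856 s = 4.0706278e+09 m. 1 mm = 0.001 m, so 4.0706278e+09 m = 4.0706278e+09 / 0.001 = 4.0706278e+12 mm ≈ 4.071e+12 mm (4 s.f.).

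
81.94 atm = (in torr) 6.227e+04. Check: 1 atm = 101325 Pa, so 81.94 atm = 81.94 * 101325 = 8302570.5 Pa. 1 torr = 133.32237 Pa, so 8302570.5 Pa = 8302570.5 / 133.32237 = 62274.4 torr ≈ 6.227e+04 torr (4 s.f.).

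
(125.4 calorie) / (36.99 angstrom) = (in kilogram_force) 1.446e+10. Check: 1 calorie = 4.184 J, so 125.4 calorie = 125.4 * 4.184 = 524.6736 J. 1 angstrom = 1e-10 m, so 36.99 angstrom = 36.99 * 1e-10 = 3.699e-09 m. Combine: 524.6736 J / 3.699e-09 m = 1.4184201e+11 N. 1 kilogram_force = 9.80665 N, so 1.4184201e+11 N = 1.4184201e+11 / 9.80665 = 1.446386e+10 kilogram_force ≈ 1.446e+10 kilogram_force (4 s.f.).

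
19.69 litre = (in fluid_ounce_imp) 1 litre = 0.001 m^3, so 19.69 litre = 19.69 * 0.001 = 0.01969 m^3. 1 fluid_ounce_imp = 2.8413063e-05 m^3, so 0.01969 m^3 = 0.01969 / 2.8413063e-05 = 692.99112 fluid_ounce_imp ≈ 693 fluid_ounce_imp (4 s.f.). Final answer: 693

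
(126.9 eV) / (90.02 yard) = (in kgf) 1 eV = 1.6021766e-19 J, so 126.9 eV = 126.9 * 1.6021766e-19 = 2.0331621e-17 J. 1 yard = 0.9144 m, so 90.02 yard = 90.02 * 0.9144 = 82.314288 m. Combine: 2.0331621e-17 J / 82.314288 m = 2.4699991e-19 N. 1 kgf = 9.80665 N, so 2.4699991e-19 N = 2.4699991e-19 / 9.80665 = 2.5186981e-20 kgf ≈ 2.519e-20 kgf (4 s.f.). Final answer: 2.519e-20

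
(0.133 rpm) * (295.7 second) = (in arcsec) 1 rpm = 0.10471976 rad/s, so 0.133 rpm = 0.133 * 0.10471976 = 0.013927727 rad/s. 295.7 second = 295.7 s. Combine: 0.013927727 rad/s * 295.7 s = 4.118429 rad. 1 arcsec = 4.8481368e-06 rad, so 4.118429 rad = 4.118429 / 4.8481368e-06 = 849486.96 arcsec ≈ 8.495e+05 arcsec (4 s.f.). Final answer: 8.495e+05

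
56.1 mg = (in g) 1 mg = 1e-06 kg, so 56.1 mg = 56.1 * 1e-06 = 5.61e-05 kg. 1 g = 0.001 kg, so 5.61e-05 kg = 5.61e-05 / 0.001 = 0.0561 g. Final answer: 0.0561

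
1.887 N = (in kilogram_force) 0.1924. Check: 1 kilogram_force = 9.80665 N, so 1.887 N = 1.887 / 9.80665 = 0.19242045 kilogram_force ≈ 0.1924 kilogram_force (4 s.f.).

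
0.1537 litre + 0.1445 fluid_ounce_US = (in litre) 1 litre = 0.001 m^3, so 0.1537 litre = 0.1537 * 0.001 = 0.0001537 m^3. 1 fluid_ounce_US = 2.957353e-05 m^3, so 0.1445 fluid_ounce_US = 0.1445 * 2.957353e-05 = 4.273375e-06 m^3. Sum: 0.0001537 + 4.273375e-06 = 0.00015797338 m^3. 1 litre = 0.001 m^3, so 0.00015797338 m^3 = 0.00015797338 / 0.001 = 0.15797338 litre ≈ 0.158 litre (4 s.f.). Final answer: 0.158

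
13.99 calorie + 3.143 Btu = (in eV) 1 calorie = 4.184 J, so 13.99 calorie = 13.99 * 4.184 = 58.53416 J. 1 Btu = 1055.0559 J, so 3.143 Btu = 3.143 * 1055.0559 = 3316.0405 J. Sum: 58.53416 + 3316.0405 = 3374.5747 J. 1 eV = 1.6021766e-19 J, so 3374.5747 J = 3374.5747 / 1.6021766e-19 = 2.1062439e+22 eV ≈ 2.106e+22 eV (4 s.f.). Final answer: 2.106e+22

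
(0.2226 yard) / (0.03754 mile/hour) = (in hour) 0.003369. Check: 1 yard = 0.9144 m, so 0.2226 yard = 0.2226 * 0.9144 = 0.20354544 m. 1 mile/hour = 0.44704 m/s, so 0.03754 mile/hour = 0.03754 * 0.44704 = 0.016781882 m/s. Combine: 0.20354544 m / 0.016781882 m/s = 12.128881 s. 1 hour = 3600 s, so 12.128881 s = 12.128881 / 3600 = 0.0033691335 hour ≈ 0.003369 hour (4 s.f.).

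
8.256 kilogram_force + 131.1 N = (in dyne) 1 kilogram_force = 9.80665 N, so 8.256 kilogram_force = 8.256 * 9.80665 = 80.963702 N. 131.1 N is already in N. Sum: 80.963702 + 131.1 = 212.0637 N. 1 dyne = 1e-05 N, so 212.0637 N = 212.0637 / 1e-05 = 21206370 dyne ≈ 2.121e+07 dyne (4 s.f.). Final answer: 2.121e+07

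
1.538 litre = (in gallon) 0.4063. Check: 1 litre = 0.001 m^3, so 1.538 litre = 1.538 * 0.001 = 0.001538 m^3. 1 gallon = 0.0037854118 m^3, so 0.001538 m^3 = 0.001538 / 0.0037854118 = 0.40629662 gallon ≈ 0.4063 gallon (4 s.f.).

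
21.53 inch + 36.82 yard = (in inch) 1 inch = 0.0254 m, so 21.53 inch = 21.53 * 0.0254 = 0.546862 m. 1 yard = 0.9144 m, so 36.82 yard = 36.82 * 0.9144 = 33.668208 m. Sum: 0.546862 + 33.668208 = 34.21507 m. 1 inch = 0.0254 m, so 34.21507 m = 34.21507 / 0.0254 = 1347.05 inch ≈ 1347 inch (4 s.f.). Final answer: 1347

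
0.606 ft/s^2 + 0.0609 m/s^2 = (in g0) 1 ft/s^2 = 0.3048 m/s^2, so 0.606 ft/s^2 = 0.606 * 0.3048 = 0.1847088 m/s^2. 0.0609 m/s^2 is already in m/s^2. Sum: 0.1847088 + 0.0609 = 0.2456088 m/s^2. 1 g0 = 9.80665 m/s^2, so 0.2456088 m/s^2 = 0.2456088 / 9.80665 = 0.025045128 g0 ≈ 0.02505 g0 (4 s.f.). Final answer: 0.02505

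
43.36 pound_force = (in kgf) 1 pound_force = 4.4482216 N, so 43.36 pound_force = 43.36 * 4.4482216 = 192.87489 N. 1 kgf = 9.80665 N, so 192.87489 N = 192.87489 / 9.80665 = 19.667765 kgf ≈ 19.67 kgf (4 s.f.). Final answer: 19.67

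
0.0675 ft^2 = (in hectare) 6.271e-07. Check: 1 ft^2 = 0.09290304 m^2, so 0.0675 ft^2 = 0.0675 * 0.09290304 = 0.0062709552 m^2. 1 hectare = 10000 m^2, so 0.0062709552 m^2 = 0.0062709552 / 10000 = 6.2709552e-07 hectare ≈ 6.271e-07 hectare (4 s.f.).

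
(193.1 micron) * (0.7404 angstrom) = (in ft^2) 1 micron = 1e-06 m, so 193.1 micron = 193.1 * 1e-06 = 0.0001931 m. 1 angstrom = 1e-10 m, so 0.7404 angstrom = 0.7404 * 1e-10 = 7.404e-11 m. Combine: 0.0001931 m * 7.404e-11 m = 1.4297124e-14 m^2. 1 ft^2 = 0.09290304 m^2, so 1.4297124e-14 m^2 = 1.4297124e-14 / 0.09290304 = 1.5389296e-13 ft^2 ≈ 1.539e-13 ft^2 (4 s.f.). Final answer: 1.539e-13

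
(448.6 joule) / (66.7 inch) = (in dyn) 448.6 joule = 448.6 J. 1 inch = 0.0254 m, so 66.7 inch = 66.7 * 0.0254 = 1.69418 m. Combine: 448.6 J / 1.69418 m = 264.78887 N. 1 dyn = 1e-05 N, so 264.78887 N = 264.78887 / 1e-05 = 26478887 dyn ≈ 2.648e+07 dyn (4 s.f.). Final answer: 2.648e+07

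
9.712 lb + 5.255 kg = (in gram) 9660. Check: 1 lb = 0.45359237 kg, so 9.712 lb = 9.712 * 0.45359237 = 4.4052891 kg. 5.255 kg is already in kg. Sum: 4.4052891 + 5.255 = 9.6602891 kg. 1 gram = 0.001 kg, so 9.6602891 kg = 9.6602891 / 0.001 = 9660.2891 gram ≈ 9660 gram (4 s.f.).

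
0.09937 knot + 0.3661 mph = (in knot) 1 knot = 0.51444444 m/s, so 0.09937 knot = 0.09937 * 0.51444444 = 0.051120344 m/s. 1 mph = 0.44704 m/s, so 0.3661 mph = 0.3661 * 0.44704 = 0.16366134 m/s. Sum: 0.051120344 + 0.16366134 = 0.21478169 m/s. 1 knot = 0.51444444 m/s, so 0.21478169 m/s = 0.21478169 / 0.51444444 = 0.4175022 knot ≈ 0.4175 knot (4 s.f.). Final answer: 0.4175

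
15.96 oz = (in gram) 1 oz = 0.028349523 kg, so 15.96 oz = 15.96 * 0.028349523 = 0.45245839 kg. 1 gram = 0.001 kg, so 0.45245839 kg = 0.45245839 / 0.001 = 452.45839 gram ≈ 452.5 gram (4 s.f.). Final answer: 452.5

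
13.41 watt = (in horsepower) 13.41 watt = 13.41 W. 1 horsepower = 745.69987 W, so 13.41 W = 13.41 / 745.69987 = 0.017983106 horsepower ≈ 0.01798 horsepower (4 s.f.). Final answer: 0.01798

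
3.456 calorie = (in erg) 1.446e+08. Check: 1 calorie = 4.184 J, so 3.456 calorie = 3.456 * 4.184 = 14.459904 J. 1 erg = 1e-07 J, so 14.459904 J = 14.459904 / 1e-07 = 1.4459904e+08 erg ≈ 1.446e+08 erg (4 s.f.).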